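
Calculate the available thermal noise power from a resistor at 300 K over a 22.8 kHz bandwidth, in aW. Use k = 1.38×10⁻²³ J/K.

94.4 aW

P_n = kTB = 1.38×10⁻²³ × 300 × 2.28×10⁴ = 9.44×10⁻¹⁷ W = 94.4 aW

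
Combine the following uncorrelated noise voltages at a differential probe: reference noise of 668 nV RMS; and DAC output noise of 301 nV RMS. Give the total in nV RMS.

Uncorrelated sources add in power (mean-square): V_tot = √(ΣV_i²)
V_tot = √[(6.68×10⁻⁷)² + (3.01×10⁻⁷)²] = 7.33×10⁻⁷ V = 733 nV

733 nV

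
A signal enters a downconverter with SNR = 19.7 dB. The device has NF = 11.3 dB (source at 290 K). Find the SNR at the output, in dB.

By definition F = SNR_in/SNR_out, so in dB: SNR_out = SNR_in − NF
SNR_out = 19.7 − 11.3 = 8.4 dB

8.4 dB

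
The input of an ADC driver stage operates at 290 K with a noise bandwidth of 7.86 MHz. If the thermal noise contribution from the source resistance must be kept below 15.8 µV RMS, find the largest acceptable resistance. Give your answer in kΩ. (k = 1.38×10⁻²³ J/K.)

1.98 kΩ

Johnson–Nyquist: V_n = √(4kTRB) ⇒ R = V_n² / (4kTB)
4kTB = 4 × 1.38×10⁻²³ × 290 × 7.86×10⁶ = 1.26×10⁻¹³
R = (1.58×10⁻⁵)² / 1.26×10⁻¹³ = 1.98×10³ Ω = 1.98 kΩ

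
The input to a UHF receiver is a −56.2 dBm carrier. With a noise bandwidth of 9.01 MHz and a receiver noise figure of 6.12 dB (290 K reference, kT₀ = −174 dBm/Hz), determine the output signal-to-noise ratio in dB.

42.1 dB

Noise floor: N = −174 + 10 log₁₀(B) + NF
10 log₁₀(9.01×10⁶) = 69.55 dB
N = −174 + 69.55 + 6.12 = −98.33 dBm
SNR = P_sig − N = −56.2 − (−98.33) = 42.13 dB → 42.1 dB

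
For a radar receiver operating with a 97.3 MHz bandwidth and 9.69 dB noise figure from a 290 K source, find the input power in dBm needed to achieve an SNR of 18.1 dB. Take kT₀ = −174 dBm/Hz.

−66.3 dBm

Sensitivity = −174 + 10 log₁₀(B) + NF + SNR_min
= −174 + 79.88 + 9.69 + 18.1
= −66.33 dBm → −66.3 dBm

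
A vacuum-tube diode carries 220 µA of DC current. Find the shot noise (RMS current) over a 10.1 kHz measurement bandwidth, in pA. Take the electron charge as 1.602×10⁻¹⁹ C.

844 pA

I_n = √(2qI·B)
2qI·B = 2 × 1.602×10⁻¹⁹ × 2.20×10⁻⁴ × 1.01×10⁴ = 7.12×10⁻¹⁹ A²
I_n = √(7.12×10⁻¹⁹) = 8.44×10⁻¹⁰ A = 844 pA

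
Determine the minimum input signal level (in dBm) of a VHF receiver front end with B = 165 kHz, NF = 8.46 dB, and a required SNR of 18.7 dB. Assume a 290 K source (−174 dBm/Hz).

Sensitivity = −174 + 10 log₁₀(B) + NF + SNR_min
= −174 + 52.17 + 8.46 + 18.7
= −94.67 dBm → −94.7 dBm

−94.7 dBm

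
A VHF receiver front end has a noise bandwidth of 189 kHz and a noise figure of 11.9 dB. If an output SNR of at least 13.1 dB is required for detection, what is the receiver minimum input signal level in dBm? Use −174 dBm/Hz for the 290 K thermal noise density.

Sensitivity = −174 + 10 log₁₀(B) + NF + SNR_min
= −174 + 52.76 + 11.9 + 13.1
= −96.24 dBm → −96.2 dBm

−96.2 dBm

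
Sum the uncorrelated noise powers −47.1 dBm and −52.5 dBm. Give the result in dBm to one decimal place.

Convert to linear, add, convert back:
P₁ = 1.95×10⁻⁸ W, P₂ = 5.62×10⁻⁹ W
P_tot = 2.51×10⁻⁸ W → 10 log₁₀(P_tot / 10⁻³) = −46.0 dBm

−46.0 dBm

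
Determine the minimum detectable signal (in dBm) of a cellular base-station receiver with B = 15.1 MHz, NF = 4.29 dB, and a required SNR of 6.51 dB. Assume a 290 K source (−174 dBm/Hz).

−91.4 dBm

Sensitivity = −174 + 10 log₁₀(B) + NF + SNR_min
= −174 + 71.79 + 4.29 + 6.51
= −91.41 dBm → −91.4 dBm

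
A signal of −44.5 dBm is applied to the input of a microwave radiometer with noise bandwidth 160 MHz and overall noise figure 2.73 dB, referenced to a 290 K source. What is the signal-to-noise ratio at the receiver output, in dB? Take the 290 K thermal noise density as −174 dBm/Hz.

44.7 dB

Noise floor: N = −174 + 10 log₁₀(B) + NF
10 log₁₀(1.60×10⁸) = 82.04 dB
N = −174 + 82.04 + 2.73 = −89.23 dBm
SNR = P_sig − N = −44.5 − (−89.23) = 44.73 dB → 44.7 dB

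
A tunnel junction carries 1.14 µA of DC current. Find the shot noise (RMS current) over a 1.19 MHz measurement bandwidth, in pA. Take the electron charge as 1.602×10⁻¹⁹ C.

659 pA

I_n = √(2qI·B)
2qI·B = 2 × 1.602×10⁻¹⁹ × 1.14×10⁻⁶ × 1.19×10⁶ = 4.35×10⁻¹⁹ A²
I_n = √(4.35×10⁻¹⁹) = 6.59×10⁻¹⁰ A = 659 pA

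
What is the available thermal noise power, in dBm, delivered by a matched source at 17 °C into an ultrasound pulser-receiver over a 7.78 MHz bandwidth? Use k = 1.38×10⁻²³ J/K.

−105.1 dBm

T = 17 °C + 273.15 = 290.15 K
P_n = kTB = 1.38×10⁻²³ × 290.15 × 7.78×10⁶ = 3.12×10⁻¹⁴ W
In dBm: 10 log₁₀(3.12×10⁻¹⁴ / 10⁻³) = −105.1 dBm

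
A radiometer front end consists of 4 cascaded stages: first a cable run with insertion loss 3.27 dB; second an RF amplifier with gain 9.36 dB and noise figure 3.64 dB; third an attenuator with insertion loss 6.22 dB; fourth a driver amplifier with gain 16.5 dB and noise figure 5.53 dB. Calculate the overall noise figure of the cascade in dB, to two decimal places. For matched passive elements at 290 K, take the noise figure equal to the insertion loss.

9.21 dB

Convert to linear (a loss of L dB is a gain of −L dB): F_i = 10^(NF_i/10), G_i = 10^(G_i,dB/10)
  Stage 1: F_1 = 10^(3.27/10) = 2.123, G_1 = 10^(−3.27/10) = 0.4710
  Stage 2: F_2 = 10^(3.64/10) = 2.312, G_2 = 10^(9.36/10) = 8.630
  Stage 3: F_3 = 10^(6.22/10) = 4.188, G_3 = 10^(−6.22/10) = 0.2388
  Stage 4: F_4 = 10^(5.53/10) = 3.573, G_4 = 10^(16.5/10) = 44.67
Friis cascade:
  F = 2.123 + (2.312 − 1)/0.4710 + (4.188 − 1)/4.064 + (3.573 − 1)/0.9705 = 8.344
NF = 10 log₁₀(8.344) = 9.21 dB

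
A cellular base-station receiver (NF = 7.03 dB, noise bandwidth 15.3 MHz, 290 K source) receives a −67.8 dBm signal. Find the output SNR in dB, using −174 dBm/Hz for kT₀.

Noise floor: N = −174 + 10 log₁₀(B) + NF
10 log₁₀(1.53×10⁷) = 71.85 dB
N = −174 + 71.85 + 7.03 = −95.12 dBm
SNR = P_sig − N = −67.8 − (−95.12) = 27.32 dB → 27.3 dB

27.3 dB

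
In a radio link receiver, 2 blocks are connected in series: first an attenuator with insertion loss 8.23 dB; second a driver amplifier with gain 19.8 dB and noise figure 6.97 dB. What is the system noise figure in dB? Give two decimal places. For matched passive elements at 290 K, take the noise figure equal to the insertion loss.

Convert to linear (a loss of L dB is a gain of −L dB): F_i = 10^(NF_i/10), G_i = 10^(G_i,dB/10)
  Stage 1: F_1 = 10^(8.23/10) = 6.653, G_1 = 10^(−8.23/10) = 0.1503
  Stage 2: F_2 = 10^(6.97/10) = 4.977, G_2 = 10^(19.8/10) = 95.50
Friis cascade:
  F = 6.653 + (4.977 − 1)/0.1503 = 33.11
NF = 10 log₁₀(33.11) = 15.20 dB

15.20 dB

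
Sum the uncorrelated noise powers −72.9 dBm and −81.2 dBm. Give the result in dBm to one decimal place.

−72.3 dBm

Convert to linear, add, convert back:
P₁ = 5.13×10⁻¹¹ W, P₂ = 7.59×10⁻¹² W
P_tot = 5.89×10⁻¹¹ W → 10 log₁₀(P_tot / 10⁻³) = −72.3 dBm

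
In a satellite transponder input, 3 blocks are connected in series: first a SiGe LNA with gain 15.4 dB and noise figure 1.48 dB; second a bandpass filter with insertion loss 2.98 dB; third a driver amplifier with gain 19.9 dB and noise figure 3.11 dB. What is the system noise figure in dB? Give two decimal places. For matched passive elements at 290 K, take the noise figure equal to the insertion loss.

Convert to linear (a loss of L dB is a gain of −L dB): F_i = 10^(NF_i/10), G_i = 10^(G_i,dB/10)
  Stage 1: F_1 = 10^(1.48/10) = 1.406, G_1 = 10^(15.4/10) = 34.67
  Stage 2: F_2 = 10^(2.98/10) = 1.986, G_2 = 10^(−2.98/10) = 0.5035
  Stage 3: F_3 = 10^(3.11/10) = 2.046, G_3 = 10^(19.9/10) = 97.72
Friis cascade:
  F = 1.406 + (1.986 − 1)/34.67 + (2.046 − 1)/17.46 = 1.494
NF = 10 log₁₀(1.494) = 1.74 dB

1.74 dB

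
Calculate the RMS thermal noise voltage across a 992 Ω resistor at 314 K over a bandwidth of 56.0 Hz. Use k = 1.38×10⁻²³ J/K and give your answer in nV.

31.0 nV

V_n = √(4kTRB)
4kTRB = 4 × 1.38×10⁻²³ × 314 × 9.92×10² × 5.60×10¹ = 9.63×10⁻¹⁶ V²
V_n = √(9.63×10⁻¹⁶) = 3.10×10⁻⁸ V = 31.0 nV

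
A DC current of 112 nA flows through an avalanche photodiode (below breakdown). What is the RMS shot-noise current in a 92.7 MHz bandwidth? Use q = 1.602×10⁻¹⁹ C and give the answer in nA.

I_n = √(2qI·B)
2qI·B = 2 × 1.602×10⁻¹⁹ × 1.12×10⁻⁷ × 9.27×10⁷ = 3.33×10⁻¹⁸ A²
I_n = √(3.33×10⁻¹⁸) = 1.82×10⁻⁹ A = 1.82 nA

1.82 nA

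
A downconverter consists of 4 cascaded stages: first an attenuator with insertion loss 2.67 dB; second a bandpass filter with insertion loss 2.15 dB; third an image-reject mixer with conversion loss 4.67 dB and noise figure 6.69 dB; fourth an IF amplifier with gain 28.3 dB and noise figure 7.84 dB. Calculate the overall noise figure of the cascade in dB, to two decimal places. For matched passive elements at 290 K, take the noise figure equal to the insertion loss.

17.73 dB

Convert to linear (a loss of L dB is a gain of −L dB): F_i = 10^(NF_i/10), G_i = 10^(G_i,dB/10)
  Stage 1: F_1 = 10^(2.67/10) = 1.849, G_1 = 10^(−2.67/10) = 0.5408
  Stage 2: F_2 = 10^(2.15/10) = 1.641, G_2 = 10^(−2.15/10) = 0.6095
  Stage 3: F_3 = 10^(6.69/10) = 4.667, G_3 = 10^(−4.67/10) = 0.3412
  Stage 4: F_4 = 10^(7.84/10) = 6.081, G_4 = 10^(28.3/10) = 676.1
Friis cascade:
  F = 1.849 + (1.641 − 1)/0.5408 + (4.667 − 1)/0.3296 + (6.081 − 1)/0.1125 = 59.34
NF = 10 log₁₀(59.34) = 17.73 dB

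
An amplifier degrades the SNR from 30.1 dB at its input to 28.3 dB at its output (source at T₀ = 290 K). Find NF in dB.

1.8 dB

NF (dB) = SNR_in(dB) − SNR_out(dB) when the source is at T₀
NF = 30.1 − 28.3 = 1.8 dB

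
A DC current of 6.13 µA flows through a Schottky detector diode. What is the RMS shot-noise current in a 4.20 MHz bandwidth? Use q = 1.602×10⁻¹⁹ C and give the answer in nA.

I_n = √(2qI·B)
2qI·B = 2 × 1.602×10⁻¹⁹ × 6.13×10⁻⁶ × 4.20×10⁶ = 8.25×10⁻¹⁸ A²
I_n = √(8.25×10⁻¹⁸) = 2.87×10⁻⁹ A = 2.87 nA

2.87 nA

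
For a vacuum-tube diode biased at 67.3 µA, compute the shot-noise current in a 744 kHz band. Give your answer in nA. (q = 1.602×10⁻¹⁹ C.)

4.01 nA

I_n = √(2qI·B)
2qI·B = 2 × 1.602×10⁻¹⁹ × 6.73×10⁻⁵ × 7.44×10⁵ = 1.60×10⁻¹⁷ A²
I_n = √(1.60×10⁻¹⁷) = 4.01×10⁻⁹ A = 4.01 nA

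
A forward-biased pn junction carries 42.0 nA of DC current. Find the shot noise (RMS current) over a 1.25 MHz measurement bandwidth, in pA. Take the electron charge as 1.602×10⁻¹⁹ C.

I_n = √(2qI·B)
2qI·B = 2 × 1.602×10⁻¹⁹ × 4.20×10⁻⁸ × 1.25×10⁶ = 1.68×10⁻²⁰ A²
I_n = √(1.68×10⁻²⁰) = 1.30×10⁻¹⁰ A = 130 pA

130 pA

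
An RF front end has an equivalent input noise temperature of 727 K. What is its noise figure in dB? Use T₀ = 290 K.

5.45 dB

F = 1 + T_e/T₀ = 1 + 727/290 = 3.5069
NF = 10 log₁₀(3.5069) = 5.45 dB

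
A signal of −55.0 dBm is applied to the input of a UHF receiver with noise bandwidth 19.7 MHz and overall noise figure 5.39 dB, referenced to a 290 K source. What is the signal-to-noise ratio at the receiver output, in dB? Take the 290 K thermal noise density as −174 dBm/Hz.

Noise floor: N = −174 + 10 log₁₀(B) + NF
10 log₁₀(1.97×10⁷) = 72.94 dB
N = −174 + 72.94 + 5.39 = −95.67 dBm
SNR = P_sig − N = −55.0 − (−95.67) = 40.67 dB → 40.7 dB

40.7 dB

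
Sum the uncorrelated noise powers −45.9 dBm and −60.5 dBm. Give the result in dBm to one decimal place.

Convert to linear, add, convert back:
P₁ = 2.57×10⁻⁸ W, P₂ = 8.91×10⁻¹⁰ W
P_tot = 2.66×10⁻⁸ W → 10 log₁₀(P_tot / 10⁻³) = −45.8 dBm

−45.8 dBm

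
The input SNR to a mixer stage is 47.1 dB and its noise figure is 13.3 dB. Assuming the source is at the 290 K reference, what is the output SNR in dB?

33.8 dB

By definition F = SNR_in/SNR_out, so in dB: SNR_out = SNR_in − NF
SNR_out = 47.1 − 13.3 = 33.8 dB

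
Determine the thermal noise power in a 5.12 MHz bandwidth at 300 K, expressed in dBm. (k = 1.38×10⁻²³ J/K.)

P_n = kTB = 1.38×10⁻²³ × 300 × 5.12×10⁶ = 2.12×10⁻¹⁴ W
In dBm: 10 log₁₀(2.12×10⁻¹⁴ / 10⁻³) = −106.7 dBm

−106.7 dBm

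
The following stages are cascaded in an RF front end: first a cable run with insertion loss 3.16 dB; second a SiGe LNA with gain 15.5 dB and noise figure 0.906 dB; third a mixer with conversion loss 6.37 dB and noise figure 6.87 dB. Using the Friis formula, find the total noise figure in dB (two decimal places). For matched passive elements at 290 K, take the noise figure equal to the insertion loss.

4.43 dB

Convert to linear (a loss of L dB is a gain of −L dB): F_i = 10^(NF_i/10), G_i = 10^(G_i,dB/10)
  Stage 1: F_1 = 10^(3.16/10) = 2.070, G_1 = 10^(−3.16/10) = 0.4831
  Stage 2: F_2 = 10^(0.906/10) = 1.232, G_2 = 10^(15.5/10) = 35.48
  Stage 3: F_3 = 10^(6.87/10) = 4.864, G_3 = 10^(−6.37/10) = 0.2307
Friis cascade:
  F = 2.070 + (1.232 − 1)/0.4831 + (4.864 − 1)/17.14 = 2.776
NF = 10 log₁₀(2.776) = 4.43 dB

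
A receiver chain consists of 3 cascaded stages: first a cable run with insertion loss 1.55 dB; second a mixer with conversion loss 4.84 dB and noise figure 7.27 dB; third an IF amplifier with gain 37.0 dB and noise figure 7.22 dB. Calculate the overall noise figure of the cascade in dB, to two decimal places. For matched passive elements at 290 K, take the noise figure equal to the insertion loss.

14.19 dB

Convert to linear (a loss of L dB is a gain of −L dB): F_i = 10^(NF_i/10), G_i = 10^(G_i,dB/10)
  Stage 1: F_1 = 10^(1.55/10) = 1.429, G_1 = 10^(−1.55/10) = 0.6998
  Stage 2: F_2 = 10^(7.27/10) = 5.333, G_2 = 10^(−4.84/10) = 0.3281
  Stage 3: F_3 = 10^(7.22/10) = 5.272, G_3 = 10^(37.0/10) = 5012
Friis cascade:
  F = 1.429 + (5.333 − 1)/0.6998 + (5.272 − 1)/0.2296 = 26.23
NF = 10 log₁₀(26.23) = 14.19 dB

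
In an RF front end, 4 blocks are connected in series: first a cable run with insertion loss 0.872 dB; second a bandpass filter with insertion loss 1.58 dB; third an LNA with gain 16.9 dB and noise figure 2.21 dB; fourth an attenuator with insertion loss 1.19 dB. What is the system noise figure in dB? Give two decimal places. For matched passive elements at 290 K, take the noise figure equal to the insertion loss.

Convert to linear (a loss of L dB is a gain of −L dB): F_i = 10^(NF_i/10), G_i = 10^(G_i,dB/10)
  Stage 1: F_1 = 10^(0.872/10) = 1.222, G_1 = 10^(−0.872/10) = 0.8181
  Stage 2: F_2 = 10^(1.58/10) = 1.439, G_2 = 10^(−1.58/10) = 0.6950
  Stage 3: F_3 = 10^(2.21/10) = 1.663, G_3 = 10^(16.9/10) = 48.98
  Stage 4: F_4 = 10^(1.19/10) = 1.315, G_4 = 10^(−1.19/10) = 0.7603
Friis cascade:
  F = 1.222 + (1.439 − 1)/0.8181 + (1.663 − 1)/0.5686 + (1.315 − 1)/27.85 = 2.937
NF = 10 log₁₀(2.937) = 4.68 dB

4.68 dB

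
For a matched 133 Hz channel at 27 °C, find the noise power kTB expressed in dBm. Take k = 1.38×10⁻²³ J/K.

T = 27 °C + 273.15 = 300.15 K
P_n = kTB = 1.38×10⁻²³ × 300.15 × 1.33×10² = 5.51×10⁻¹⁹ W
In dBm: 10 log₁₀(5.51×10⁻¹⁹ / 10⁻³) = −152.6 dBm

−152.6 dBm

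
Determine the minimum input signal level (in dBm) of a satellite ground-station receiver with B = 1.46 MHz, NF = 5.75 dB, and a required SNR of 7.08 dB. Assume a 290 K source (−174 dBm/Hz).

−99.5 dBm

Sensitivity = −174 + 10 log₁₀(B) + NF + SNR_min
= −174 + 61.64 + 5.75 + 7.08
= −99.53 dBm → −99.5 dBm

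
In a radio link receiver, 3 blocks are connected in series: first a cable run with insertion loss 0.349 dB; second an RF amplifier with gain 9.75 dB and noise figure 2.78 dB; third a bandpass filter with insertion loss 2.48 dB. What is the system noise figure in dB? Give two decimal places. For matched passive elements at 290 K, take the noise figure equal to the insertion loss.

Convert to linear (a loss of L dB is a gain of −L dB): F_i = 10^(NF_i/10), G_i = 10^(G_i,dB/10)
  Stage 1: F_1 = 10^(0.349/10) = 1.084, G_1 = 10^(−0.349/10) = 0.9228
  Stage 2: F_2 = 10^(2.78/10) = 1.897, G_2 = 10^(9.75/10) = 9.441
  Stage 3: F_3 = 10^(2.48/10) = 1.770, G_3 = 10^(−2.48/10) = 0.5649
Friis cascade:
  F = 1.084 + (1.897 − 1)/0.9228 + (1.770 − 1)/8.712 = 2.144
NF = 10 log₁₀(2.144) = 3.31 dB

3.31 dB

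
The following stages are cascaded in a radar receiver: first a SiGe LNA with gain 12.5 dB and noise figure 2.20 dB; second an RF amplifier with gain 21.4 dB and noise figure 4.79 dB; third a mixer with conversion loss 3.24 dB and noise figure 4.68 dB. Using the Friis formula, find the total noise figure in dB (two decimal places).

2.49 dB

Convert to linear (a loss of L dB is a gain of −L dB): F_i = 10^(NF_i/10), G_i = 10^(G_i,dB/10)
  Stage 1: F_1 = 10^(2.20/10) = 1.660, G_1 = 10^(12.5/10) = 17.78
  Stage 2: F_2 = 10^(4.79/10) = 3.013, G_2 = 10^(21.4/10) = 138.0
  Stage 3: F_3 = 10^(4.68/10) = 2.938, G_3 = 10^(−3.24/10) = 0.4742
Friis cascade:
  F = 1.660 + (3.013 − 1)/17.78 + (2.938 − 1)/2455 = 1.774
NF = 10 log₁₀(1.774) = 2.49 dB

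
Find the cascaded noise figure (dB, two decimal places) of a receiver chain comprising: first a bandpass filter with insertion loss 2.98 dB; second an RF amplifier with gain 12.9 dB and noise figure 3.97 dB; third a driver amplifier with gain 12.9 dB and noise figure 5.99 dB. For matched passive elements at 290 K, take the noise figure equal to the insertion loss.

7.21 dB

Convert to linear (a loss of L dB is a gain of −L dB): F_i = 10^(NF_i/10), G_i = 10^(G_i,dB/10)
  Stage 1: F_1 = 10^(2.98/10) = 1.986, G_1 = 10^(−2.98/10) = 0.5035
  Stage 2: F_2 = 10^(3.97/10) = 2.495, G_2 = 10^(12.9/10) = 19.50
  Stage 3: F_3 = 10^(5.99/10) = 3.972, G_3 = 10^(12.9/10) = 19.50
Friis cascade:
  F = 1.986 + (2.495 − 1)/0.5035 + (3.972 − 1)/9.817 = 5.257
NF = 10 log₁₀(5.257) = 7.21 dB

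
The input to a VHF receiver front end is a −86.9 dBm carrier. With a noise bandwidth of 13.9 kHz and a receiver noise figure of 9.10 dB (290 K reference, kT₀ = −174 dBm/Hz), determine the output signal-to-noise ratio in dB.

Noise floor: N = −174 + 10 log₁₀(B) + NF
10 log₁₀(1.39×10⁴) = 41.43 dB
N = −174 + 41.43 + 9.10 = −123.47 dBm
SNR = P_sig − N = −86.9 − (−123.47) = 36.57 dB → 36.6 dB

36.6 dB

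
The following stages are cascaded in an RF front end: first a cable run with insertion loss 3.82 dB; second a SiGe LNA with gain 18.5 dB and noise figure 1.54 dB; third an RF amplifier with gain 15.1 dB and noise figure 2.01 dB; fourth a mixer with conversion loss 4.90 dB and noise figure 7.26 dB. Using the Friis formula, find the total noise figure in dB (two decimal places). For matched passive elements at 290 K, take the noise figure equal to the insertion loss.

Convert to linear (a loss of L dB is a gain of −L dB): F_i = 10^(NF_i/10), G_i = 10^(G_i,dB/10)
  Stage 1: F_1 = 10^(3.82/10) = 2.410, G_1 = 10^(−3.82/10) = 0.4150
  Stage 2: F_2 = 10^(1.54/10) = 1.426, G_2 = 10^(18.5/10) = 70.79
  Stage 3: F_3 = 10^(2.01/10) = 1.589, G_3 = 10^(15.1/10) = 32.36
  Stage 4: F_4 = 10^(7.26/10) = 5.321, G_4 = 10^(−4.90/10) = 0.3236
Friis cascade:
  F = 2.410 + (1.426 − 1)/0.4150 + (1.589 − 1)/29.38 + (5.321 − 1)/950.6 = 3.460
NF = 10 log₁₀(3.460) = 5.39 dB

5.39 dB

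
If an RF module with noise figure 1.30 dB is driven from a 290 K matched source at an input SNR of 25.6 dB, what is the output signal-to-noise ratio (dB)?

By definition F = SNR_in/SNR_out, so in dB: SNR_out = SNR_in − NF
SNR_out = 25.6 − 1.30 = 24.30 dB

24.30 dB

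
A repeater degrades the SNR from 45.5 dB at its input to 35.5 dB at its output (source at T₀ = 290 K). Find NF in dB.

10.0 dB

NF (dB) = SNR_in(dB) − SNR_out(dB) when the source is at T₀
NF = 45.5 − 35.5 = 10.0 dB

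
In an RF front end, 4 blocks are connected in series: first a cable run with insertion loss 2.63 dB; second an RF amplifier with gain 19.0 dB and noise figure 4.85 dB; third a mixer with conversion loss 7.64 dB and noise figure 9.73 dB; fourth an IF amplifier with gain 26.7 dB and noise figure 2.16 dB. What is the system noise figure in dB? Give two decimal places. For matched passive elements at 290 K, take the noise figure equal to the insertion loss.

Convert to linear (a loss of L dB is a gain of −L dB): F_i = 10^(NF_i/10), G_i = 10^(G_i,dB/10)
  Stage 1: F_1 = 10^(2.63/10) = 1.832, G_1 = 10^(−2.63/10) = 0.5458
  Stage 2: F_2 = 10^(4.85/10) = 3.055, G_2 = 10^(19.0/10) = 79.43
  Stage 3: F_3 = 10^(9.73/10) = 9.397, G_3 = 10^(−7.64/10) = 0.1722
  Stage 4: F_4 = 10^(2.16/10) = 1.644, G_4 = 10^(26.7/10) = 467.7
Friis cascade:
  F = 1.832 + (3.055 − 1)/0.5458 + (9.397 − 1)/43.35 + (1.644 − 1)/7.464 = 5.878
NF = 10 log₁₀(5.878) = 7.69 dB

7.69 dB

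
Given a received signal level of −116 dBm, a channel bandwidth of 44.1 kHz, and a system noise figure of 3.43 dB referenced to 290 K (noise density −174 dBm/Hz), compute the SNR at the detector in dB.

Noise floor: N = −174 + 10 log₁₀(B) + NF
10 log₁₀(4.41×10⁴) = 46.44 dB
N = −174 + 46.44 + 3.43 = −124.13 dBm
SNR = P_sig − N = −116 − (−124.13) = 8.13 dB → 8.1 dB

8.1 dB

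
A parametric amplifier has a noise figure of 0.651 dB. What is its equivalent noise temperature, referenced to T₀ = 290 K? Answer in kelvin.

46.9 K

F = 10^(0.651/10) = 1.16172
T_e = (F − 1)·T₀ = (1.16172 − 1) × 290 = 46.9 K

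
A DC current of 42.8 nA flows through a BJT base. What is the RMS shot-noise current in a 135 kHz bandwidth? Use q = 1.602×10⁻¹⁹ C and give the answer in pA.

I_n = √(2qI·B)
2qI·B = 2 × 1.602×10⁻¹⁹ × 4.28×10⁻⁸ × 1.35×10⁵ = 1.85×10⁻²¹ A²
I_n = √(1.85×10⁻²¹) = 4.30×10⁻¹¹ A = 43.0 pA

43.0 pA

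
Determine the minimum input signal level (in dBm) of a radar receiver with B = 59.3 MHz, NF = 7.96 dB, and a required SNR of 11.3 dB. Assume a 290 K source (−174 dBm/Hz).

Sensitivity = −174 + 10 log₁₀(B) + NF + SNR_min
= −174 + 77.73 + 7.96 + 11.3
= −77.01 dBm → −77.0 dBm

−77.0 dBm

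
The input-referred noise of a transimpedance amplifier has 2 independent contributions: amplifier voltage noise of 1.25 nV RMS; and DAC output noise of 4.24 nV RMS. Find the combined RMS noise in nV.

4.42 nV

Uncorrelated sources add in power (mean-square): V_tot = √(ΣV_i²)
V_tot = √[(1.25×10⁻⁹)² + (4.24×10⁻⁹)²] = 4.42×10⁻⁹ V = 4.42 nV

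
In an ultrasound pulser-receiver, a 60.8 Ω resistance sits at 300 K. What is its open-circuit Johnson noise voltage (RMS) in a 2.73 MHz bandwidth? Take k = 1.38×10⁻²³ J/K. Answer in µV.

V_n = √(4kTRB)
4kTRB = 4 × 1.38×10⁻²³ × 300 × 6.08×10¹ × 2.73×10⁶ = 2.75×10⁻¹² V²
V_n = √(2.75×10⁻¹²) = 1.66×10⁻⁶ V = 1.66 µV

1.66 µV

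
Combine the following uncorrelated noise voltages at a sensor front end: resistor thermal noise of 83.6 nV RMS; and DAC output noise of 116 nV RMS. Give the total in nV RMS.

Uncorrelated sources add in power (mean-square): V_tot = √(ΣV_i²)
V_tot = √[(8.36×10⁻⁸)² + (1.16×10⁻⁷)²] = 1.43×10⁻⁷ V = 143 nV

143 nV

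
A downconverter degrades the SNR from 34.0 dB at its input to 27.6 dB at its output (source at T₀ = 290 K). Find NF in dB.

NF (dB) = SNR_in(dB) − SNR_out(dB) when the source is at T₀
NF = 34.0 − 27.6 = 6.4 dB

6.4 dB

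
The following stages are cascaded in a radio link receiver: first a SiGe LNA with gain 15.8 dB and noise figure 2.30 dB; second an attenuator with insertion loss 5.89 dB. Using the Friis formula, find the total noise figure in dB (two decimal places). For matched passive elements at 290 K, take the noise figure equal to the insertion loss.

2.49 dB

Convert to linear (a loss of L dB is a gain of −L dB): F_i = 10^(NF_i/10), G_i = 10^(G_i,dB/10)
  Stage 1: F_1 = 10^(2.30/10) = 1.698, G_1 = 10^(15.8/10) = 38.02
  Stage 2: F_2 = 10^(5.89/10) = 3.882, G_2 = 10^(−5.89/10) = 0.2576
Friis cascade:
  F = 1.698 + (3.882 − 1)/38.02 = 1.774
NF = 10 log₁₀(1.774) = 2.49 dB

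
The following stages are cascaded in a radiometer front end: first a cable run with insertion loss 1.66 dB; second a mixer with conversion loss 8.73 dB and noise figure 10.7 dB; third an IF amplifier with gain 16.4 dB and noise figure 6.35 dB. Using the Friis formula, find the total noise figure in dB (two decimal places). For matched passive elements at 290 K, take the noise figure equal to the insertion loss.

Convert to linear (a loss of L dB is a gain of −L dB): F_i = 10^(NF_i/10), G_i = 10^(G_i,dB/10)
  Stage 1: F_1 = 10^(1.66/10) = 1.466, G_1 = 10^(−1.66/10) = 0.6823
  Stage 2: F_2 = 10^(10.7/10) = 11.75, G_2 = 10^(−8.73/10) = 0.1340
  Stage 3: F_3 = 10^(6.35/10) = 4.315, G_3 = 10^(16.4/10) = 43.65
Friis cascade:
  F = 1.466 + (11.75 − 1)/0.6823 + (4.315 − 1)/0.09141 = 53.49
NF = 10 log₁₀(53.49) = 17.28 dB

17.28 dB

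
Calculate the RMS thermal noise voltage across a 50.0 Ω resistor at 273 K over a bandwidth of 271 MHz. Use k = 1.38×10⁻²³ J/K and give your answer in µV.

14.3 µV

V_n = √(4kTRB)
4kTRB = 4 × 1.38×10⁻²³ × 273 × 5.00×10¹ × 2.71×10⁸ = 2.04×10⁻¹⁰ V²
V_n = √(2.04×10⁻¹⁰) = 1.43×10⁻⁵ V = 14.3 µV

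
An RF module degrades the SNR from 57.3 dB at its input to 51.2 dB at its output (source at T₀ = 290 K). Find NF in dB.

NF (dB) = SNR_in(dB) − SNR_out(dB) when the source is at T₀
NF = 57.3 − 51.2 = 6.1 dB

6.1 dB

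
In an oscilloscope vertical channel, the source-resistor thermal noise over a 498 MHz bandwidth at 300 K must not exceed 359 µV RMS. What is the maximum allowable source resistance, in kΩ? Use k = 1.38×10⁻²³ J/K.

15.6 kΩ

Johnson–Nyquist: V_n = √(4kTRB) ⇒ R = V_n² / (4kTB)
4kTB = 4 × 1.38×10⁻²³ × 300 × 4.98×10⁸ = 8.25×10⁻¹²
R = (3.59×10⁻⁴)² / 8.25×10⁻¹² = 1.56×10⁴ Ω = 15.6 kΩ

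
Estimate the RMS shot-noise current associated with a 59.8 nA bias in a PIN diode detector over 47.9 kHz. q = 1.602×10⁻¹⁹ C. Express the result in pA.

30.3 pA

I_n = √(2qI·B)
2qI·B = 2 × 1.602×10⁻¹⁹ × 5.98×10⁻⁸ × 4.79×10⁴ = 9.18×10⁻²² A²
I_n = √(9.18×10⁻²²) = 3.03×10⁻¹¹ A = 30.3 pA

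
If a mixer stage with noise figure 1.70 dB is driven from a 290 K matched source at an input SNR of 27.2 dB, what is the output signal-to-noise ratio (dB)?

By definition F = SNR_in/SNR_out, so in dB: SNR_out = SNR_in − NF
SNR_out = 27.2 − 1.70 = 25.50 dB

25.50 dB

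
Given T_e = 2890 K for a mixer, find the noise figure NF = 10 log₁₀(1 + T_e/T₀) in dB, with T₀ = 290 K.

10.40 dB

F = 1 + T_e/T₀ = 1 + 2890/290 = 10.9655
NF = 10 log₁₀(10.9655) = 10.40 dB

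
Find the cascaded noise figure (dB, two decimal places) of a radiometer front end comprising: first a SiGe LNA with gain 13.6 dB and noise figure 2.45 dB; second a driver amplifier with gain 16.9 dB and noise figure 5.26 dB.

Convert to linear (a loss of L dB is a gain of −L dB): F_i = 10^(NF_i/10), G_i = 10^(G_i,dB/10)
  Stage 1: F_1 = 10^(2.45/10) = 1.758, G_1 = 10^(13.6/10) = 22.91
  Stage 2: F_2 = 10^(5.26/10) = 3.357, G_2 = 10^(16.9/10) = 48.98
Friis cascade:
  F = 1.758 + (3.357 − 1)/22.91 = 1.861
NF = 10 log₁₀(1.861) = 2.70 dB

2.70 dB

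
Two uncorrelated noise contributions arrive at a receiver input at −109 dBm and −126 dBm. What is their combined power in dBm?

Convert to linear, add, convert back:
P₁ = 1.26×10⁻¹⁴ W, P₂ = 2.51×10⁻¹⁶ W
P_tot = 1.28×10⁻¹⁴ W → 10 log₁₀(P_tot / 10⁻³) = −108.9 dBm

−108.9 dBm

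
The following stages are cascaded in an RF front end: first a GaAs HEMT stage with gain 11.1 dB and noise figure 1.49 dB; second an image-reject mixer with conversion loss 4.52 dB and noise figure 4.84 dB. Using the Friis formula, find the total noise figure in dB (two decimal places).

Convert to linear (a loss of L dB is a gain of −L dB): F_i = 10^(NF_i/10), G_i = 10^(G_i,dB/10)
  Stage 1: F_1 = 10^(1.49/10) = 1.409, G_1 = 10^(11.1/10) = 12.88
  Stage 2: F_2 = 10^(4.84/10) = 3.048, G_2 = 10^(−4.52/10) = 0.3532
Friis cascade:
  F = 1.409 + (3.048 − 1)/12.88 = 1.568
NF = 10 log₁₀(1.568) = 1.95 dB

1.95 dB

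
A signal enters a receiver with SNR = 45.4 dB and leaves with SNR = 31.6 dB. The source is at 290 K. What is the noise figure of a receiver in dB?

NF (dB) = SNR_in(dB) − SNR_out(dB) when the source is at T₀
NF = 45.4 − 31.6 = 13.8 dB

13.8 dB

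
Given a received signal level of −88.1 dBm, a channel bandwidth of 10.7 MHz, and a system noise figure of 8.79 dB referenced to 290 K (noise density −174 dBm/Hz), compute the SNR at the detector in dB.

6.8 dB

Noise floor: N = −174 + 10 log₁₀(B) + NF
10 log₁₀(1.07×10⁷) = 70.29 dB
N = −174 + 70.29 + 8.79 = −94.92 dBm
SNR = P_sig − N = −88.1 − (−94.92) = 6.82 dB → 6.8 dB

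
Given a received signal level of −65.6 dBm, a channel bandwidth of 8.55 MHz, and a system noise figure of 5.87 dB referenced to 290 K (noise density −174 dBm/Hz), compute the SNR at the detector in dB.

33.2 dB

Noise floor: N = −174 + 10 log₁₀(B) + NF
10 log₁₀(8.55×10⁶) = 69.32 dB
N = −174 + 69.32 + 5.87 = −98.81 dBm
SNR = P_sig − N = −65.6 − (−98.81) = 33.21 dB → 33.2 dB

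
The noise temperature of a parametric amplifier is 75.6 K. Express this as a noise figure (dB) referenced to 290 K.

F = 1 + T_e/T₀ = 1 + 75.6/290 = 1.26069
NF = 10 log₁₀(1.26069) = 1.01 dB

1.01 dB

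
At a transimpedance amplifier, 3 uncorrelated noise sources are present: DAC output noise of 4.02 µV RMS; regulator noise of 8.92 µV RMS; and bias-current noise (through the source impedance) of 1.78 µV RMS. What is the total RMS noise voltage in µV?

Uncorrelated sources add in power (mean-square): V_tot = √(ΣV_i²)
V_tot = √[(4.02×10⁻⁶)² + (8.92×10⁻⁶)² + (1.78×10⁻⁶)²] = 9.94×10⁻⁶ V = 9.94 µV

9.94 µV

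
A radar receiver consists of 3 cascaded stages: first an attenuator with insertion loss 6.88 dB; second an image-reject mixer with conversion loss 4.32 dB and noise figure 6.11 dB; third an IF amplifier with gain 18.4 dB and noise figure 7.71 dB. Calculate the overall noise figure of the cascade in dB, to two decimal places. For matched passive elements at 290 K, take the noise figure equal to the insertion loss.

19.27 dB

Convert to linear (a loss of L dB is a gain of −L dB): F_i = 10^(NF_i/10), G_i = 10^(G_i,dB/10)
  Stage 1: F_1 = 10^(6.88/10) = 4.875, G_1 = 10^(−6.88/10) = 0.2051
  Stage 2: F_2 = 10^(6.11/10) = 4.083, G_2 = 10^(−4.32/10) = 0.3698
  Stage 3: F_3 = 10^(7.71/10) = 5.902, G_3 = 10^(18.4/10) = 69.18
Friis cascade:
  F = 4.875 + (4.083 − 1)/0.2051 + (5.902 − 1)/0.07586 = 84.53
NF = 10 log₁₀(84.53) = 19.27 dB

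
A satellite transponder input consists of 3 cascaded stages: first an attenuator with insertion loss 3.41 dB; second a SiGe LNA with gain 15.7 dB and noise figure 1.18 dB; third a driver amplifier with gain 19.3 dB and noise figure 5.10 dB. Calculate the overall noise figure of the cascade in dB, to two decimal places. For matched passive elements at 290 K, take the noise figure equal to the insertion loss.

Convert to linear (a loss of L dB is a gain of −L dB): F_i = 10^(NF_i/10), G_i = 10^(G_i,dB/10)
  Stage 1: F_1 = 10^(3.41/10) = 2.193, G_1 = 10^(−3.41/10) = 0.4560
  Stage 2: F_2 = 10^(1.18/10) = 1.312, G_2 = 10^(15.7/10) = 37.15
  Stage 3: F_3 = 10^(5.10/10) = 3.236, G_3 = 10^(19.3/10) = 85.11
Friis cascade:
  F = 2.193 + (1.312 − 1)/0.4560 + (3.236 − 1)/16.94 = 3.009
NF = 10 log₁₀(3.009) = 4.78 dB

4.78 dB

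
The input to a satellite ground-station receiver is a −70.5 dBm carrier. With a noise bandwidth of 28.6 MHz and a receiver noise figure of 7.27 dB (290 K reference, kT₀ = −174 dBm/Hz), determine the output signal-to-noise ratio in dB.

21.7 dB

Noise floor: N = −174 + 10 log₁₀(B) + NF
10 log₁₀(2.86×10⁷) = 74.56 dB
N = −174 + 74.56 + 7.27 = −92.17 dBm
SNR = P_sig − N = −70.5 − (−92.17) = 21.67 dB → 21.7 dB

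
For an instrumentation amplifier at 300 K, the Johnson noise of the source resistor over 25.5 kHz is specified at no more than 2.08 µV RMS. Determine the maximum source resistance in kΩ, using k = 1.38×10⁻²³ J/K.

Johnson–Nyquist: V_n = √(4kTRB) ⇒ R = V_n² / (4kTB)
4kTB = 4 × 1.38×10⁻²³ × 300 × 2.55×10⁴ = 4.22×10⁻¹⁶
R = (2.08×10⁻⁶)² / 4.22×10⁻¹⁶ = 1.02×10⁴ Ω = 10.2 kΩ

10.2 kΩ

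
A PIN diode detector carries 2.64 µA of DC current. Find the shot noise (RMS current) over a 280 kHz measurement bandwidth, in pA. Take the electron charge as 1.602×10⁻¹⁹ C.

I_n = √(2qI·B)
2qI·B = 2 × 1.602×10⁻¹⁹ × 2.64×10⁻⁶ × 2.80×10⁵ = 2.37×10⁻¹⁹ A²
I_n = √(2.37×10⁻¹⁹) = 4.87×10⁻¹⁰ A = 487 pA

487 pA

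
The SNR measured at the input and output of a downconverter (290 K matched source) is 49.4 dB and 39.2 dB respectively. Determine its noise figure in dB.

NF (dB) = SNR_in(dB) − SNR_out(dB) when the source is at T₀
NF = 49.4 − 39.2 = 10.2 dB

10.2 dB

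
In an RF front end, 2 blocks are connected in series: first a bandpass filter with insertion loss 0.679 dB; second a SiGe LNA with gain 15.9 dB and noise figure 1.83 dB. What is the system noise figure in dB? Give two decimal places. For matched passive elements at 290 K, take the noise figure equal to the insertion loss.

2.51 dB

Convert to linear (a loss of L dB is a gain of −L dB): F_i = 10^(NF_i/10), G_i = 10^(G_i,dB/10)
  Stage 1: F_1 = 10^(0.679/10) = 1.169, G_1 = 10^(−0.679/10) = 0.8553
  Stage 2: F_2 = 10^(1.83/10) = 1.524, G_2 = 10^(15.9/10) = 38.90
Friis cascade:
  F = 1.169 + (1.524 − 1)/0.8553 = 1.782
NF = 10 log₁₀(1.782) = 2.51 dB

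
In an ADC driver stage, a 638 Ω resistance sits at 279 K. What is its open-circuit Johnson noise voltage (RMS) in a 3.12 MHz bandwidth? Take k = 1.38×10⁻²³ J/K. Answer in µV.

5.54 µV

V_n = √(4kTRB)
4kTRB = 4 × 1.38×10⁻²³ × 279 × 6.38×10² × 3.12×10⁶ = 3.07×10⁻¹¹ V²
V_n = √(3.07×10⁻¹¹) = 5.54×10⁻⁶ V = 5.54 µV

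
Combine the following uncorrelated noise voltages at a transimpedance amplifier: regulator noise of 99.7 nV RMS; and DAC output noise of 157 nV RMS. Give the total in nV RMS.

186 nV

Uncorrelated sources add in power (mean-square): V_tot = √(ΣV_i²)
V_tot = √[(9.97×10⁻⁸)² + (1.57×10⁻⁷)²] = 1.86×10⁻⁷ V = 186 nV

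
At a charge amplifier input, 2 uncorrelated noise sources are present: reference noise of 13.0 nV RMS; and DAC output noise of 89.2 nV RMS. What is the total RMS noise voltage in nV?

90.1 nV

Uncorrelated sources add in power (mean-square): V_tot = √(ΣV_i²)
V_tot = √[(1.30×10⁻⁸)² + (8.92×10⁻⁸)²] = 9.01×10⁻⁸ V = 90.1 nV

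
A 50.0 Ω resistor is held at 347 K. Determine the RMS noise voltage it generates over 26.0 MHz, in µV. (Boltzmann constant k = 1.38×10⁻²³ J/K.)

4.99 µV

V_n = √(4kTRB)
4kTRB = 4 × 1.38×10⁻²³ × 347 × 5.00×10¹ × 2.60×10⁷ = 2.49×10⁻¹¹ V²
V_n = √(2.49×10⁻¹¹) = 4.99×10⁻⁶ V = 4.99 µV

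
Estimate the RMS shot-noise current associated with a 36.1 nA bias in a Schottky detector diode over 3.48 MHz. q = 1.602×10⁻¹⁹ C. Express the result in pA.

201 pA

I_n = √(2qI·B)
2qI·B = 2 × 1.602×10⁻¹⁹ × 3.61×10⁻⁸ × 3.48×10⁶ = 4.03×10⁻²⁰ A²
I_n = √(4.03×10⁻²⁰) = 2.01×10⁻¹⁰ A = 201 pA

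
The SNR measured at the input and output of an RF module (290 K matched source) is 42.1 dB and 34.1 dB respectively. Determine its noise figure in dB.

8.0 dB

NF (dB) = SNR_in(dB) − SNR_out(dB) when the source is at T₀
NF = 42.1 − 34.1 = 8.0 dB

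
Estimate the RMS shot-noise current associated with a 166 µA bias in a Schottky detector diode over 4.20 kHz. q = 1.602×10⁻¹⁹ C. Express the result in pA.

473 pA

I_n = √(2qI·B)
2qI·B = 2 × 1.602×10⁻¹⁹ × 1.66×10⁻⁴ × 4.20×10³ = 2.23×10⁻¹⁹ A²
I_n = √(2.23×10⁻¹⁹) = 4.73×10⁻¹⁰ A = 473 pA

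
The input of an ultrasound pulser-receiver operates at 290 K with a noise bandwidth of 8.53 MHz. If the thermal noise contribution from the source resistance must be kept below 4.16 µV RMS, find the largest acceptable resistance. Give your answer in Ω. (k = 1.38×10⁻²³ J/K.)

Johnson–Nyquist: V_n = √(4kTRB) ⇒ R = V_n² / (4kTB)
4kTB = 4 × 1.38×10⁻²³ × 290 × 8.53×10⁶ = 1.37×10⁻¹³
R = (4.16×10⁻⁶)² / 1.37×10⁻¹³ = 1.27×10² Ω = 127 Ω

127 Ω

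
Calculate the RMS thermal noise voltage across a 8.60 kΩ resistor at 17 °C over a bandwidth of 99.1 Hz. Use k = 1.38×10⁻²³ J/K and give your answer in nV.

T = 17 °C + 273.15 = 290.15 K
V_n = √(4kTRB)
4kTRB = 4 × 1.38×10⁻²³ × 290.15 × 8.60×10³ × 9.91×10¹ = 1.37×10⁻¹⁴ V²
V_n = √(1.37×10⁻¹⁴) = 1.17×10⁻⁷ V = 117 nV

117 nV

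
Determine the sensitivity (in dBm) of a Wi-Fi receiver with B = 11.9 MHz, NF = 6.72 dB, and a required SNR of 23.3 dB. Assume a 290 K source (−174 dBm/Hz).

Sensitivity = −174 + 10 log₁₀(B) + NF + SNR_min
= −174 + 70.76 + 6.72 + 23.3
= −73.22 dBm → −73.2 dBm

−73.2 dBm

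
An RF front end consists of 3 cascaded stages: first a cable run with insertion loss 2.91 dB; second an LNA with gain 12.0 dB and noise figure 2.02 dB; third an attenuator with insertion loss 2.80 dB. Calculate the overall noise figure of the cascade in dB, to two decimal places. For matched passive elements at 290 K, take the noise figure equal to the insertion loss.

5.08 dB

Convert to linear (a loss of L dB is a gain of −L dB): F_i = 10^(NF_i/10), G_i = 10^(G_i,dB/10)
  Stage 1: F_1 = 10^(2.91/10) = 1.954, G_1 = 10^(−2.91/10) = 0.5117
  Stage 2: F_2 = 10^(2.02/10) = 1.592, G_2 = 10^(12.0/10) = 15.85
  Stage 3: F_3 = 10^(2.80/10) = 1.905, G_3 = 10^(−2.80/10) = 0.5248
Friis cascade:
  F = 1.954 + (1.592 − 1)/0.5117 + (1.905 − 1)/8.110 = 3.223
NF = 10 log₁₀(3.223) = 5.08 dB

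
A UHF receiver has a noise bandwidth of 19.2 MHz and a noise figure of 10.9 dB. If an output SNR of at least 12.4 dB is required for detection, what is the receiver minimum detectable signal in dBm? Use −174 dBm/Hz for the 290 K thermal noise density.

−77.9 dBm

Sensitivity = −174 + 10 log₁₀(B) + NF + SNR_min
= −174 + 72.83 + 10.9 + 12.4
= −77.87 dBm → −77.9 dBm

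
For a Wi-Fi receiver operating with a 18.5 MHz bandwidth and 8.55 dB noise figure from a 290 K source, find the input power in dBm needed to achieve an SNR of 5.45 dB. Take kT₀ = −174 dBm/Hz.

−87.3 dBm

Sensitivity = −174 + 10 log₁₀(B) + NF + SNR_min
= −174 + 72.67 + 8.55 + 5.45
= −87.33 dBm → −87.3 dBm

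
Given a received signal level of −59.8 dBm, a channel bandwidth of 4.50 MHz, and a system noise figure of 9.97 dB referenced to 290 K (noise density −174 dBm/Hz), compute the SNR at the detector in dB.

37.7 dB

Noise floor: N = −174 + 10 log₁₀(B) + NF
10 log₁₀(4.50×10⁶) = 66.53 dB
N = −174 + 66.53 + 9.97 = −97.50 dBm
SNR = P_sig − N = −59.8 − (−97.50) = 37.70 dB → 37.7 dB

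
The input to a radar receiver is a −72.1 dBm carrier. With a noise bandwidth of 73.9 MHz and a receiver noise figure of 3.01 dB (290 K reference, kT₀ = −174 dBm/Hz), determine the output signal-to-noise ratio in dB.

Noise floor: N = −174 + 10 log₁₀(B) + NF
10 log₁₀(7.39×10⁷) = 78.69 dB
N = −174 + 78.69 + 3.01 = −92.30 dBm
SNR = P_sig − N = −72.1 − (−92.30) = 20.20 dB → 20.2 dB

20.2 dB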